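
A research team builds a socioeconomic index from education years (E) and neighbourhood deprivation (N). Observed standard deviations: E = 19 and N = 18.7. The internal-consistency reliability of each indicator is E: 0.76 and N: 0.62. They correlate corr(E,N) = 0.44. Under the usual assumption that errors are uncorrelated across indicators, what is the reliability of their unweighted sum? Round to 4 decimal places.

Var(E+N) = 19² + 18.7² + 2·[19·18.7·0.44] = 710.69 + 312.664 = 1023.35.
With uncorrelated errors the cross-covariances are all true-score covariance, so they carry over unchanged; only the diagonal terms shrink to ρᵢσᵢ².
True-score variance = [19²·0.76 + 18.7²·0.62] + 312.664 = 491.168 + 312.664 = 803.832.
Reliability = 803.832 / 1023.35 = 0.7855.

0.7855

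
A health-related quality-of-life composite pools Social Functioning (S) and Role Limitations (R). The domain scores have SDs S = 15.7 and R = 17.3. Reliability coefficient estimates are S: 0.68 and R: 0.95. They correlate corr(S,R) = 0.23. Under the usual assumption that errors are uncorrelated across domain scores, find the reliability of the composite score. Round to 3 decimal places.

0.860

Var(S+R) = 15.7² + 17.3² + 2·[15.7·17.3·0.23] = 545.78 + 124.941 = 670.721.
Under uncorrelated errors the observed covariances equal the true-score covariances, so only the own-variance terms attenuate.
True-score variance = [15.7²·0.68 + 17.3²·0.95] + 124.941 = 451.939 + 124.941 = 576.879.
Reliability = 576.879 / 670.721 = 0.860.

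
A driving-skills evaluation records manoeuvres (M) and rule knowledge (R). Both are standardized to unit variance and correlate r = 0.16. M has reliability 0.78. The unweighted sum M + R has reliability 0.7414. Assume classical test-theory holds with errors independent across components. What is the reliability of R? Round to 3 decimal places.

Var(M+R) = 2 + 2·0.16 = 2.320.
True-score variance = ρ_M + ρ_R + 2·0.16, so 0.7414 = (0.78 + ρ_R + 0.32) / 2.320.
ρ_R = 0.7414·2.320 − 0.78 − 0.32 = 0.620.

0.620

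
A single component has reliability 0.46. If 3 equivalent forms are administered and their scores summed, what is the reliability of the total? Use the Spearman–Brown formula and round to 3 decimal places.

0.719

ρ_k = kρ / (1 + (k−1)ρ) = 3·0.46 / (1 + 2·0.46) = 1.380 / 1.920 = 0.719.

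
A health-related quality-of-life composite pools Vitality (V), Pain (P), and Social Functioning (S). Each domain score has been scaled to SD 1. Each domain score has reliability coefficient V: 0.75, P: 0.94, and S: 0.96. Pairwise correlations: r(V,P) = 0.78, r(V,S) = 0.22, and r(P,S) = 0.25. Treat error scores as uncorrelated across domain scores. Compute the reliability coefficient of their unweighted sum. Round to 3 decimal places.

Var(V+P+S) = 3 + 2·[0.78 + 0.22 + 0.25] = 3 + 2.5 = 5.5.
With uncorrelated errors the cross-covariances are all true-score covariance, so they carry over unchanged; only the diagonal terms shrink to ρᵢσᵢ².
True-score variance = [0.75 + 0.94 + 0.96] + 2.5 = 2.65 + 2.5 = 5.15.
Reliability = 5.15 / 5.5 = 0.936.

0.936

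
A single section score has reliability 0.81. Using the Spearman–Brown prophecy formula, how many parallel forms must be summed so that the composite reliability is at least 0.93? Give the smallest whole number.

4

k ≥ ρ*(1−ρ₁)/(ρ₁(1−ρ*)) = 0.93·0.19 / (0.81·0.07) = 3.116.
Smallest integer k = 4.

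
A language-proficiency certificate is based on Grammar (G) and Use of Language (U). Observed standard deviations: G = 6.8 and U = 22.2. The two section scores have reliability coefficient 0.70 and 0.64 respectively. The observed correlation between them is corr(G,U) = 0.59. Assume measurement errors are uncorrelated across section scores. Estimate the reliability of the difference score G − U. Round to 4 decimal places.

0.4700

Var(G−U) = 6.8² + 22.2² − 2·6.8·22.2·0.59 = 539.08 − 178.133 = 360.947.
Under uncorrelated errors the observed covariances equal the true-score covariances, so only the own-variance terms attenuate.
True-score variance = [6.8²·0.70 + 22.2²·0.64] − 178.133 = 347.786 − 178.133 = 169.653.
Reliability = 169.653 / 360.947 = 0.4700.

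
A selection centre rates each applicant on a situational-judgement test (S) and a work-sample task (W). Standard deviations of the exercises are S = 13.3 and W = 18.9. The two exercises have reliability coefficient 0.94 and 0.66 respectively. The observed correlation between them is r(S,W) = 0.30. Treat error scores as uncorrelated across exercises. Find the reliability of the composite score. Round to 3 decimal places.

0.807

Var(S+W) = 13.3² + 18.9² + 2·[13.3·18.9·0.30] = 534.1 + 150.822 = 684.922.
Under uncorrelated errors the observed covariances equal the true-score covariances, so only the own-variance terms attenuate.
True-score variance = [13.3²·0.94 + 18.9²·0.66] + 150.822 = 402.035 + 150.822 = 552.857.
Reliability = 552.857 / 684.922 = 0.807.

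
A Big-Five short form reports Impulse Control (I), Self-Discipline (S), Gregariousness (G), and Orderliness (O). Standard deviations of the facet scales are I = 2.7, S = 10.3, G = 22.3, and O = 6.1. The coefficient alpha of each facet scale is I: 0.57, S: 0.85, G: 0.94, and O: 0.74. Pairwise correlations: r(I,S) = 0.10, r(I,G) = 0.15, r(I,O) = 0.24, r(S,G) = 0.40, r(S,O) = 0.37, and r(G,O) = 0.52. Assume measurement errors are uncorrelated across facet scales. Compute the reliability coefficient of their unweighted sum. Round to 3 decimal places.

0.944

Var(I+S+G+O) = 2.7² + 10.3² + 22.3² + 6.1² + 2·[2.7·10.3·0.10 + 2.7·22.3·0.15 + 2.7·6.1·0.24 + 10.3·22.3·0.40 + 10.3·6.1·0.37 + 22.3·6.1·0.52] = 647.88 + 403.248 = 1051.13.
Because errors are independent across components, Cov(Tᵢ,Tⱼ) = Cov(Xᵢ,Xⱼ); the off-diagonal part of the true-score variance is the same as above.
True-score variance = [2.7²·0.57 + 10.3²·0.85 + 22.3²·0.94 + 6.1²·0.74] + 403.248 = 589.32 + 403.248 = 992.568.
Reliability = 992.568 / 1051.13 = 0.944.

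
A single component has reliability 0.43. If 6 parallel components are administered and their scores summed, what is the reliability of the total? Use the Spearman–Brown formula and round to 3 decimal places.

0.819

ρ_k = kρ / (1 + (k−1)ρ) = 6·0.43 / (1 + 5·0.43) = 2.580 / 3.150 = 0.819.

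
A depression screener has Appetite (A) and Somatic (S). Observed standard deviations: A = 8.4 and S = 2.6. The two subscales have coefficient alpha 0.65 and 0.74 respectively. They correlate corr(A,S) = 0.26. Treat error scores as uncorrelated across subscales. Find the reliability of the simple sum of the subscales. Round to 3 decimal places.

Var(A+S) = 8.4² + 2.6² + 2·[8.4·2.6·0.26] = 77.32 + 11.3568 = 88.6768.
With uncorrelated errors the cross-covariances are all true-score covariance, so they carry over unchanged; only the diagonal terms shrink to ρᵢσᵢ².
True-score variance = [8.4²·0.65 + 2.6²·0.74] + 11.3568 = 50.8664 + 11.3568 = 62.2232.
Reliability = 62.2232 / 88.6768 = 0.702.

0.702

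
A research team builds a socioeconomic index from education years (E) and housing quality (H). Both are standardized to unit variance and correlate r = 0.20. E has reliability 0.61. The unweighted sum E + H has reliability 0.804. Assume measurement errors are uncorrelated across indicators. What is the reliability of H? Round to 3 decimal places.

Var(E+H) = 2 + 2·0.20 = 2.400.
True-score variance = ρ_E + ρ_H + 2·0.20, so 0.804 = (0.61 + ρ_H + 0.40) / 2.400.
ρ_H = 0.804·2.400 − 0.61 − 0.40 = 0.920.

0.920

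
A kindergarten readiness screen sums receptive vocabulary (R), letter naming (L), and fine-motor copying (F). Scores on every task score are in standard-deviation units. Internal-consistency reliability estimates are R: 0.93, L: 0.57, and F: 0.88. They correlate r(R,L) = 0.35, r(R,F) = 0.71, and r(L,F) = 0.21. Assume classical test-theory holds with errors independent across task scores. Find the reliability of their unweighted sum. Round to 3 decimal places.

Var(R+L+F) = 3 + 2·[0.35 + 0.71 + 0.21] = 3 + 2.54 = 5.54.
Because errors are independent across components, Cov(Tᵢ,Tⱼ) = Cov(Xᵢ,Xⱼ); the off-diagonal part of the true-score variance is the same as above.
True-score variance = [0.93 + 0.57 + 0.88] + 2.54 = 2.38 + 2.54 = 4.92.
Reliability = 4.92 / 5.54 = 0.888.

0.888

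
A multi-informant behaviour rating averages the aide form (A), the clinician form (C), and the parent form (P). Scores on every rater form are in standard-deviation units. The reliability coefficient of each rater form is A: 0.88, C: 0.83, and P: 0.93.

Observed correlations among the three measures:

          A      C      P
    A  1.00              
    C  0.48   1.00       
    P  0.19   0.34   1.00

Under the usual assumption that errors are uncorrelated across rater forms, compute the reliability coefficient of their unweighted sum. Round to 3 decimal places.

0.928

Var(A+C+P) = 3 + 2·[0.48 + 0.19 + 0.34] = 3 + 2.02 = 5.02.
Because errors are independent across components, Cov(Tᵢ,Tⱼ) = Cov(Xᵢ,Xⱼ); the off-diagonal part of the true-score variance is the same as above.
True-score variance = [0.88 + 0.83 + 0.93] + 2.02 = 2.64 + 2.02 = 4.66.
Reliability = 4.66 / 5.02 = 0.928.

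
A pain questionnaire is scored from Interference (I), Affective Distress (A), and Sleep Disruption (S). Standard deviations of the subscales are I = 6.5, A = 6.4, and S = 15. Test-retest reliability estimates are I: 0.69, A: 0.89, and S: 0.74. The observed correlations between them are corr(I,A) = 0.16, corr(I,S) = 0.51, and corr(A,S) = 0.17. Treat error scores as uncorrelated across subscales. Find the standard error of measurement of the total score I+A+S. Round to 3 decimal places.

8.724

Var(total) = 308.21 + 145.402 = 453.612.
True-score variance = 232.107 + 145.402 = 377.509, so reliability = 0.8322.
Error variance = 453.612 − 377.509 = 76.1031; SEM = √76.1031 = 8.724.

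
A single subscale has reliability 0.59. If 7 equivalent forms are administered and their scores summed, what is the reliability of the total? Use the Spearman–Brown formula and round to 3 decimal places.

ρ_k = kρ / (1 + (k−1)ρ) = 7·0.59 / (1 + 6·0.59) = 4.130 / 4.540 = 0.910.

0.910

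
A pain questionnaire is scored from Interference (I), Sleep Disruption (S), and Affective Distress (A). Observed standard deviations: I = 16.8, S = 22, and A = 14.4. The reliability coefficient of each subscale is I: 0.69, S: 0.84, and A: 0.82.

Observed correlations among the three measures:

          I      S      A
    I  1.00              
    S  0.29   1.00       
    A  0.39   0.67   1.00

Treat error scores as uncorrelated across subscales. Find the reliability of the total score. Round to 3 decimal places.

Var(I+S+A) = 16.8² + 22² + 14.4² + 2·[16.8·22·0.29 + 16.8·14.4·0.39 + 22·14.4·0.67] = 973.6 + 827.578 = 1801.18.
Because errors are independent across components, Cov(Tᵢ,Tⱼ) = Cov(Xᵢ,Xⱼ); the off-diagonal part of the true-score variance is the same as above.
True-score variance = [16.8²·0.69 + 22²·0.84 + 14.4²·0.82] + 827.578 = 771.341 + 827.578 = 1598.92.
Reliability = 1598.92 / 1801.18 = 0.888.

0.888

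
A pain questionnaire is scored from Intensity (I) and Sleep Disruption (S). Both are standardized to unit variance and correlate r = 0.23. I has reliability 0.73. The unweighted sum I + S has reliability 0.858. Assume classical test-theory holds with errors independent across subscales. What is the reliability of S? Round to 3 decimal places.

0.921

Var(I+S) = 2 + 2·0.23 = 2.460.
True-score variance = ρ_I + ρ_S + 2·0.23, so 0.858 = (0.73 + ρ_S + 0.46) / 2.460.
ρ_S = 0.858·2.460 − 0.73 − 0.46 = 0.921.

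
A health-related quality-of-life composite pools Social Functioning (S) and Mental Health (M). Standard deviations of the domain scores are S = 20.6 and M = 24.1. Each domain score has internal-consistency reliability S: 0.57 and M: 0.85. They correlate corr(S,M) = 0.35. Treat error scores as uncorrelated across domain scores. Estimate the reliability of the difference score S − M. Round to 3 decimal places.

0.590

Var(S−M) = 20.6² + 24.1² − 2·20.6·24.1·0.35 = 1005.17 − 347.522 = 657.648.
Under uncorrelated errors the observed covariances equal the true-score covariances, so only the own-variance terms attenuate.
True-score variance = [20.6²·0.57 + 24.1²·0.85] − 347.522 = 735.574 − 347.522 = 388.052.
Reliability = 388.052 / 657.648 = 0.590.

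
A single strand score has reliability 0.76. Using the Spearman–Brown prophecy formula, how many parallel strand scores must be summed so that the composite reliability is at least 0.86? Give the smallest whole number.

k ≥ ρ*(1−ρ₁)/(ρ₁(1−ρ*)) = 0.86·0.24 / (0.76·0.14) = 1.940.
Smallest integer k = 2.

2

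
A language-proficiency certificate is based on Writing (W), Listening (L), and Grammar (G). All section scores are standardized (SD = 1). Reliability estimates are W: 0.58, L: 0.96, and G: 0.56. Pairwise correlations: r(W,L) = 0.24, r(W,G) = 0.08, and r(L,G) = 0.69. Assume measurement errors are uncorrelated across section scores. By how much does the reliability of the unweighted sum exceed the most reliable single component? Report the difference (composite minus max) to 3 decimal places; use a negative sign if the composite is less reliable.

-0.139

Var(sum) = 3 + 2.02 = 5.02; true-score variance = 2.1 + 2.02 = 4.12; composite reliability = 0.8207.
Max component reliability = 0.9600.
Difference = 0.8207 − 0.9600 = -0.139.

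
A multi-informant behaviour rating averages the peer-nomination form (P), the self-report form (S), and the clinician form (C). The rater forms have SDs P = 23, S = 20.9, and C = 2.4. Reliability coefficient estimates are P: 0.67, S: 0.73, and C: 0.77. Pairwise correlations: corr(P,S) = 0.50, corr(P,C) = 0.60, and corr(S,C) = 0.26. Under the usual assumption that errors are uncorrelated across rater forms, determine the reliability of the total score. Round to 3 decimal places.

Var(P+S+C) = 23² + 20.9² + 2.4² + 2·[23·20.9·0.50 + 23·2.4·0.60 + 20.9·2.4·0.26] = 971.57 + 573.023 = 1544.59.
Under uncorrelated errors the observed covariances equal the true-score covariances, so only the own-variance terms attenuate.
True-score variance = [23²·0.67 + 20.9²·0.73 + 2.4²·0.77] + 573.023 = 677.736 + 573.023 = 1250.76.
Reliability = 1250.76 / 1544.59 = 0.810.

0.810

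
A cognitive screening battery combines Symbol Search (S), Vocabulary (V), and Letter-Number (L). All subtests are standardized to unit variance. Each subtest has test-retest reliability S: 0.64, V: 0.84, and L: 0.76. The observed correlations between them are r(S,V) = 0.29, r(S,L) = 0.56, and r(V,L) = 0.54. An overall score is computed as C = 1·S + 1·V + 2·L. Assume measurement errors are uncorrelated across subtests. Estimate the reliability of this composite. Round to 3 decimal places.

0.865

Var(C) = 1 + 1 + 2² + 2·[0.29 + 2·0.56 + 2·0.54] = 6 + 4.98 = 10.98.
Under uncorrelated errors the observed covariances equal the true-score covariances, so only the own-variance terms attenuate.
True-score variance = [0.64 + 0.84 + 2²·0.76] + 4.98 = 4.52 + 4.98 = 9.5.
Reliability = 9.5 / 10.98 = 0.865.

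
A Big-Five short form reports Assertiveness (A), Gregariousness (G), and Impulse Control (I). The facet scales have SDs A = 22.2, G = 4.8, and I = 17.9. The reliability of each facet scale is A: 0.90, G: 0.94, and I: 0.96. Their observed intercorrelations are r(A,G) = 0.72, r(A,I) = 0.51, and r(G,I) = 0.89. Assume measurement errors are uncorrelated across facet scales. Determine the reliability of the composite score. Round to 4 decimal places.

0.9590

Var(A+G+I) = 22.2² + 4.8² + 17.9² + 2·[22.2·4.8·0.72 + 22.2·17.9·0.51 + 4.8·17.9·0.89] = 836.29 + 711.712 = 1548.
With uncorrelated errors the cross-covariances are all true-score covariance, so they carry over unchanged; only the diagonal terms shrink to ρᵢσᵢ².
True-score variance = [22.2²·0.90 + 4.8²·0.94 + 17.9²·0.96] + 711.712 = 772.807 + 711.712 = 1484.52.
Reliability = 1484.52 / 1548 = 0.9590.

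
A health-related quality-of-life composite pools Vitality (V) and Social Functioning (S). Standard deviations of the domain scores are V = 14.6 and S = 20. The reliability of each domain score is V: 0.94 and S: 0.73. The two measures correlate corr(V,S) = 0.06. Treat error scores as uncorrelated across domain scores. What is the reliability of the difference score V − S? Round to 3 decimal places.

Var(V−S) = 14.6² + 20² − 2·14.6·20·0.06 = 613.16 − 35.04 = 578.12.
Under uncorrelated errors the observed covariances equal the true-score covariances, so only the own-variance terms attenuate.
True-score variance = [14.6²·0.94 + 20²·0.73] − 35.04 = 492.37 − 35.04 = 457.33.
Reliability = 457.33 / 578.12 = 0.791.

0.791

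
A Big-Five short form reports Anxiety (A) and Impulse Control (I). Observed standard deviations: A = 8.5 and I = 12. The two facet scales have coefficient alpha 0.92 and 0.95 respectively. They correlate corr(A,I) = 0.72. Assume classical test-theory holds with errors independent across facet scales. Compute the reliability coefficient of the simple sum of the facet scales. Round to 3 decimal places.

Var(A+I) = 8.5² + 12² + 2·[8.5·12·0.72] = 216.25 + 146.88 = 363.13.
Under uncorrelated errors the observed covariances equal the true-score covariances, so only the own-variance terms attenuate.
True-score variance = [8.5²·0.92 + 12²·0.95] + 146.88 = 203.27 + 146.88 = 350.15.
Reliability = 350.15 / 363.13 = 0.964.

0.964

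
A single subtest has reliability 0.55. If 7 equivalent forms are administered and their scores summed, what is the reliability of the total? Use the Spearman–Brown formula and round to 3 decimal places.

ρ_k = kρ / (1 + (k−1)ρ) = 7·0.55 / (1 + 6·0.55) = 3.850 / 4.300 = 0.895.

0.895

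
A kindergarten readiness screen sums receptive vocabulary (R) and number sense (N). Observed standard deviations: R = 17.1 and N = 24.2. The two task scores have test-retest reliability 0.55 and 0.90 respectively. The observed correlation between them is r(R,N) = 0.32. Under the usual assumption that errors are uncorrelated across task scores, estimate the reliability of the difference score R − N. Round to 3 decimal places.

0.690

Var(R−N) = 17.1² + 24.2² − 2·17.1·24.2·0.32 = 878.05 − 264.845 = 613.205.
Under uncorrelated errors the observed covariances equal the true-score covariances, so only the own-variance terms attenuate.
True-score variance = [17.1²·0.55 + 24.2²·0.90] − 264.845 = 687.902 − 264.845 = 423.057.
Reliability = 423.057 / 613.205 = 0.690.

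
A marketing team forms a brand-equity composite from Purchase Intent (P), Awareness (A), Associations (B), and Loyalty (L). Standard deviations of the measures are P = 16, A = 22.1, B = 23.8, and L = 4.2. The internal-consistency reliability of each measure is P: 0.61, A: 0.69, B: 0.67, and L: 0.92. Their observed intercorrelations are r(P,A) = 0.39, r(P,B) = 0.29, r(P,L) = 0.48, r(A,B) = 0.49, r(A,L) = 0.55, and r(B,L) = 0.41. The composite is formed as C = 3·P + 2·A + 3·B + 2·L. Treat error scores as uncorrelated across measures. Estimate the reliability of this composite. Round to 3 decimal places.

0.817

Var(C) = 3²·16² + 2²·22.1² + 3²·23.8² + 2²·4.2² + 2·[6·16·22.1·0.39 + 9·16·23.8·0.29 + 6·16·4.2·0.48 + 6·22.1·23.8·0.49 + 4·22.1·4.2·0.55 + 6·23.8·4.2·0.41] = 9426.16 + 8022.67 = 17448.8.
Under uncorrelated errors the observed covariances equal the true-score covariances, so only the own-variance terms attenuate.
True-score variance = [3²·16²·0.61 + 2²·22.1²·0.69 + 3²·23.8²·0.67 + 2²·4.2²·0.92] + 8022.67 = 6234 + 8022.67 = 14256.7.
Reliability = 14256.7 / 17448.8 = 0.817.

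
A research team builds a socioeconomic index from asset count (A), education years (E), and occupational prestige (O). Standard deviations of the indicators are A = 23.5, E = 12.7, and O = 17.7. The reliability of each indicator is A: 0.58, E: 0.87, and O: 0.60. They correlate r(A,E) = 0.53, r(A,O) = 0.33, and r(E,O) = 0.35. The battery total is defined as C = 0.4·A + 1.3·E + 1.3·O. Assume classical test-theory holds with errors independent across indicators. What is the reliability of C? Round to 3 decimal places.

0.806

Var(C) = 0.4²·23.5² + 1.3²·12.7² + 1.3²·17.7² + 2·[0.52·23.5·12.7·0.53 + 0.52·23.5·17.7·0.33 + 1.69·12.7·17.7·0.35] = 890.4 + 573.186 = 1463.59.
Under uncorrelated errors the observed covariances equal the true-score covariances, so only the own-variance terms attenuate.
True-score variance = [0.4²·23.5²·0.58 + 1.3²·12.7²·0.87 + 1.3²·17.7²·0.60] + 573.186 = 606.07 + 573.186 = 1179.26.
Reliability = 1179.26 / 1463.59 = 0.806.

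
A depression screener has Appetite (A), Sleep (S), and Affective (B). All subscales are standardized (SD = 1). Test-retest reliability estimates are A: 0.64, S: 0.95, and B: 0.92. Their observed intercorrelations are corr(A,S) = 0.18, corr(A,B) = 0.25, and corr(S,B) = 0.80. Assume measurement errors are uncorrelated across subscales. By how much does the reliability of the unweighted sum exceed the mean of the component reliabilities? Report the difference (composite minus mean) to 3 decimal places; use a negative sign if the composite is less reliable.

0.074

Var(sum) = 3 + 2.46 = 5.46; true-score variance = 2.51 + 2.46 = 4.97; composite reliability = 0.9103.
Mean component reliability = 0.8367.
Difference = 0.9103 − 0.8367 = 0.074.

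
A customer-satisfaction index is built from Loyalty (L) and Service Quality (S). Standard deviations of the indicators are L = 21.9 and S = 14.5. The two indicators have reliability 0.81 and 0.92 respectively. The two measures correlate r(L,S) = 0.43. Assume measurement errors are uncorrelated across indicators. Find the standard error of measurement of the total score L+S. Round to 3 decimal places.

10.390

Var(total) = 689.86 + 273.093 = 962.953.
True-score variance = 581.914 + 273.093 = 855.007, so reliability = 0.8879.
Error variance = 962.953 − 855.007 = 107.946; SEM = √107.946 = 10.390.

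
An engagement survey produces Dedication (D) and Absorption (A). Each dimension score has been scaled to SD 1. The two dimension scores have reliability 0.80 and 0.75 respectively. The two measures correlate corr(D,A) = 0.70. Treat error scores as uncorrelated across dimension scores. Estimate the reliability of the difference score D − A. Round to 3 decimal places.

Var(D−A) = 1 + 1 − 2·0.70 = 2 − 1.4 = 0.6.
Because errors are independent across components, Cov(Tᵢ,Tⱼ) = Cov(Xᵢ,Xⱼ); the off-diagonal part of the true-score variance is the same as above.
True-score variance = [0.80 + 0.75] − 1.4 = 1.55 − 1.4 = 0.15.
Reliability = 0.15 / 0.6 = 0.250.

0.250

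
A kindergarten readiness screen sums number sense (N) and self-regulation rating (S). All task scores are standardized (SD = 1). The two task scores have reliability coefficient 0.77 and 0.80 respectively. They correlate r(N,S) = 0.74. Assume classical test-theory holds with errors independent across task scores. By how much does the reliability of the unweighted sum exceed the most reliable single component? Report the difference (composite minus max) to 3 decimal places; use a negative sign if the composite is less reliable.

0.076

Var(sum) = 2 + 1.48 = 3.48; true-score variance = 1.57 + 1.48 = 3.05; composite reliability = 0.8764.
Max component reliability = 0.8000.
Difference = 0.8764 − 0.8000 = 0.076.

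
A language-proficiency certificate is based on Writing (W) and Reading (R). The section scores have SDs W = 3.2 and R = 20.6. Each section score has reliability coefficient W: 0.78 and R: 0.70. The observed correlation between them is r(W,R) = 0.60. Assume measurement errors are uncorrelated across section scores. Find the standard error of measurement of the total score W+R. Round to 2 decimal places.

11.38

Var(total) = 434.6 + 79.104 = 513.704.
True-score variance = 305.039 + 79.104 = 384.143, so reliability = 0.7478.
Error variance = 513.704 − 384.143 = 129.561; SEM = √129.561 = 11.38.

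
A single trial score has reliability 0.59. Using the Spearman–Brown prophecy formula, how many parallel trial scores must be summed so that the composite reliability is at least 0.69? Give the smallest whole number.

2

k ≥ ρ*(1−ρ₁)/(ρ₁(1−ρ*)) = 0.69·0.41 / (0.59·0.31) = 1.547.
Smallest integer k = 2.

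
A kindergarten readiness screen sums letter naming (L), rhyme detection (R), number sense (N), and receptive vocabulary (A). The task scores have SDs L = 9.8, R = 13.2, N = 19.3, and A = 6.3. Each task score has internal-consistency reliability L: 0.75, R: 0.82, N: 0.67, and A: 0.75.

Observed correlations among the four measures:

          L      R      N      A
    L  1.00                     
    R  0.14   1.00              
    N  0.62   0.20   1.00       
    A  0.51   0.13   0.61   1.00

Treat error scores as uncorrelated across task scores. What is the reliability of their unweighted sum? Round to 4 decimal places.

0.8539

Var(L+R+N+A) = 9.8² + 13.2² + 19.3² + 6.3² + 2·[9.8·13.2·0.14 + 9.8·19.3·0.62 + 9.8·6.3·0.51 + 13.2·19.3·0.20 + 13.2·6.3·0.13 + 19.3·6.3·0.61] = 682.46 + 605.595 = 1288.05.
Under uncorrelated errors the observed covariances equal the true-score covariances, so only the own-variance terms attenuate.
True-score variance = [9.8²·0.75 + 13.2²·0.82 + 19.3²·0.67 + 6.3²·0.75] + 605.595 = 494.243 + 605.595 = 1099.84.
Reliability = 1099.84 / 1288.05 = 0.8539.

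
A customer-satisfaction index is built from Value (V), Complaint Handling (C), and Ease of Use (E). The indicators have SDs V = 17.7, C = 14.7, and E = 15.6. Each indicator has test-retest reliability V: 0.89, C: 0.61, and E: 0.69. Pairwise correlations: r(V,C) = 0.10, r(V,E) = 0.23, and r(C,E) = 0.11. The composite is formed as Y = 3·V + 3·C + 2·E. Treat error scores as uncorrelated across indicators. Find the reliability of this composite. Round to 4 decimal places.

Var(Y) = 3²·17.7² + 3²·14.7² + 2²·15.6² + 2·[9·17.7·14.7·0.10 + 6·17.7·15.6·0.23 + 6·14.7·15.6·0.11] = 5737.86 + 1533.14 = 7271.
Because errors are independent across components, Cov(Tᵢ,Tⱼ) = Cov(Xᵢ,Xⱼ); the off-diagonal part of the true-score variance is the same as above.
True-score variance = [3²·17.7²·0.89 + 3²·14.7²·0.61 + 2²·15.6²·0.69] + 1533.14 = 4367.46 + 1533.14 = 5900.6.
Reliability = 5900.6 / 7271 = 0.8115.

0.8115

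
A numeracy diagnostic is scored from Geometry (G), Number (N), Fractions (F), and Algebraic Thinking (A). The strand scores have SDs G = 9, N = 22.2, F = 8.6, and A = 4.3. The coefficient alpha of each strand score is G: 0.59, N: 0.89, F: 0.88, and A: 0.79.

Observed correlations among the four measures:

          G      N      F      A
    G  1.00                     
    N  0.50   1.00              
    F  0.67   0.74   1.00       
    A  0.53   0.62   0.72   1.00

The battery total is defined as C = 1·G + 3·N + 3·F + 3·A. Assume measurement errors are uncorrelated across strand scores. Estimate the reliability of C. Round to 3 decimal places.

Var(C) = 9² + 3²·22.2² + 3²·8.6² + 3²·4.3² + 2·[3·9·22.2·0.50 + 3·9·8.6·0.67 + 3·9·4.3·0.53 + 9·22.2·8.6·0.74 + 9·22.2·4.3·0.62 + 9·8.6·4.3·0.72] = 5348.61 + 5121.26 = 10469.9.
Because errors are independent across components, Cov(Tᵢ,Tⱼ) = Cov(Xᵢ,Xⱼ); the off-diagonal part of the true-score variance is the same as above.
True-score variance = [9²·0.59 + 3²·22.2²·0.89 + 3²·8.6²·0.88 + 3²·4.3²·0.79] + 5121.26 = 4712.67 + 5121.26 = 9833.93.
Reliability = 9833.93 / 10469.9 = 0.939.

0.939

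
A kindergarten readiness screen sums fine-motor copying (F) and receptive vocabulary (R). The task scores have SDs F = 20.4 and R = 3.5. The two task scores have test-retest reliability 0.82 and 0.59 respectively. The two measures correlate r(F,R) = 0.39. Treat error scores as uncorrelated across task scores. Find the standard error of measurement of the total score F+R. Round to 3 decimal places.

Var(total) = 428.41 + 55.692 = 484.102.
True-score variance = 348.479 + 55.692 = 404.171, so reliability = 0.8349.
Error variance = 484.102 − 404.171 = 79.9313; SEM = √79.9313 = 8.940.

8.940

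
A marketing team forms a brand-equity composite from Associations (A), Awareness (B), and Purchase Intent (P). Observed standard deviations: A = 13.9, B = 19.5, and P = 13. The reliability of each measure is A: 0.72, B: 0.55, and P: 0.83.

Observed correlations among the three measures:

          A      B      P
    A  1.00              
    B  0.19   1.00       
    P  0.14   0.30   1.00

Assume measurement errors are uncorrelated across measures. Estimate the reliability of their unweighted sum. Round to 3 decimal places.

Var(A+B+P) = 13.9² + 19.5² + 13² + 2·[13.9·19.5·0.19 + 13.9·13·0.14 + 19.5·13·0.30] = 742.46 + 305.695 = 1048.16.
Under uncorrelated errors the observed covariances equal the true-score covariances, so only the own-variance terms attenuate.
True-score variance = [13.9²·0.72 + 19.5²·0.55 + 13²·0.83] + 305.695 = 488.519 + 305.695 = 794.214.
Reliability = 794.214 / 1048.16 = 0.758.

0.758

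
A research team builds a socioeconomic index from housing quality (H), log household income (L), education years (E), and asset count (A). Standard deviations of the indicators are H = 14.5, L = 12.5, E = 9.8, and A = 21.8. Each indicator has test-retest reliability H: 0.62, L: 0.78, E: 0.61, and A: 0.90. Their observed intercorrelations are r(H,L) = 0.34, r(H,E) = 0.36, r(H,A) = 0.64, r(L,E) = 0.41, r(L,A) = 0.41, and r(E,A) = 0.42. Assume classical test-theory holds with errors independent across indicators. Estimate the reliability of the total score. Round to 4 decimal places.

Var(H+L+E+A) = 14.5² + 12.5² + 9.8² + 21.8² + 2·[14.5·12.5·0.34 + 14.5·9.8·0.36 + 14.5·21.8·0.64 + 12.5·9.8·0.41 + 12.5·21.8·0.41 + 9.8·21.8·0.42] = 937.78 + 1133.53 = 2071.31.
Because errors are independent across components, Cov(Tᵢ,Tⱼ) = Cov(Xᵢ,Xⱼ); the off-diagonal part of the true-score variance is the same as above.
True-score variance = [14.5²·0.62 + 12.5²·0.78 + 9.8²·0.61 + 21.8²·0.90] + 1133.53 = 738.53 + 1133.53 = 1872.06.
Reliability = 1872.06 / 2071.31 = 0.9038.

0.9038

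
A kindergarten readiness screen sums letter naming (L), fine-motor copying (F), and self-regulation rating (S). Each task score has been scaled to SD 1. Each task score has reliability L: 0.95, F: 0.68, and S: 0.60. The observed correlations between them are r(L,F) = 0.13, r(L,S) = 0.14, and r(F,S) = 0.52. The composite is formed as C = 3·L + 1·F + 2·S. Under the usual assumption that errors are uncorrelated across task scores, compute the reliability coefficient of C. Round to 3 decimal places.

Var(C) = 3² + 1 + 2² + 2·[3·0.13 + 6·0.14 + 2·0.52] = 14 + 4.54 = 18.54.
Under uncorrelated errors the observed covariances equal the true-score covariances, so only the own-variance terms attenuate.
True-score variance = [3²·0.95 + 0.68 + 2²·0.60] + 4.54 = 11.63 + 4.54 = 16.17.
Reliability = 16.17 / 18.54 = 0.872.

0.872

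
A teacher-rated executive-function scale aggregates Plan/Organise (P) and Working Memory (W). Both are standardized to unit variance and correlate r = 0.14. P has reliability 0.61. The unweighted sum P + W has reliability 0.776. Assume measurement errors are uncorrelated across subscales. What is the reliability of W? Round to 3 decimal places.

0.879

Var(P+W) = 2 + 2·0.14 = 2.280.
True-score variance = ρ_P + ρ_W + 2·0.14, so 0.776 = (0.61 + ρ_W + 0.28) / 2.280.
ρ_W = 0.776·2.280 − 0.61 − 0.28 = 0.879.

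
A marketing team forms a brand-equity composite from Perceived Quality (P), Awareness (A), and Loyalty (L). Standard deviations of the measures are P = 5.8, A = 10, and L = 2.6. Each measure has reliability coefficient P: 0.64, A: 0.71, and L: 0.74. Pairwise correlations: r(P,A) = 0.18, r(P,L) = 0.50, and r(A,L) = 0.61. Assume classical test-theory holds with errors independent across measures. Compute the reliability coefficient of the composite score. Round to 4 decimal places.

Var(P+A+L) = 5.8² + 10² + 2.6² + 2·[5.8·10·0.18 + 5.8·2.6·0.50 + 10·2.6·0.61] = 140.4 + 67.68 = 208.08.
With uncorrelated errors the cross-covariances are all true-score covariance, so they carry over unchanged; only the diagonal terms shrink to ρᵢσᵢ².
True-score variance = [5.8²·0.64 + 10²·0.71 + 2.6²·0.74] + 67.68 = 97.532 + 67.68 = 165.212.
Reliability = 165.212 / 208.08 = 0.7940.

0.7940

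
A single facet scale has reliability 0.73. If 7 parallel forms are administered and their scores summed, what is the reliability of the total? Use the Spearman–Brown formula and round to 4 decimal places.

0.9498

ρ_k = kρ / (1 + (k−1)ρ) = 7·0.73 / (1 + 6·0.73) = 5.110 / 5.380 = 0.9498.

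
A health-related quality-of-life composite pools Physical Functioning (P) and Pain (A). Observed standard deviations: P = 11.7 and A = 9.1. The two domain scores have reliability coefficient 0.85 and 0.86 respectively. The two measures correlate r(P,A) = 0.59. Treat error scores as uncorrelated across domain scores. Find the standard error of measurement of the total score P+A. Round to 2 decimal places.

5.67

Var(total) = 219.7 + 125.635 = 345.335.
True-score variance = 187.573 + 125.635 = 313.208, so reliability = 0.9070.
Error variance = 345.335 − 313.208 = 32.1269; SEM = √32.1269 = 5.67.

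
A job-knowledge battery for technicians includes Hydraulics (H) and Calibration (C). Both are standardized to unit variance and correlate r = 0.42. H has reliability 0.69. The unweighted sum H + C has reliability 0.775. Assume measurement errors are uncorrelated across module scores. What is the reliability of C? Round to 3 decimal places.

Var(H+C) = 2 + 2·0.42 = 2.840.
True-score variance = ρ_H + ρ_C + 2·0.42, so 0.775 = (0.69 + ρ_C + 0.84) / 2.840.
ρ_C = 0.775·2.840 − 0.69 − 0.84 = 0.671.

0.671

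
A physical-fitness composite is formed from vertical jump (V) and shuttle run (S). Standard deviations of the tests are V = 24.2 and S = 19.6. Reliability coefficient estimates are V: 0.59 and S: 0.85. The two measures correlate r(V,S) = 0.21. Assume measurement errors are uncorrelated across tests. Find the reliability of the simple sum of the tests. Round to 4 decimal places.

Var(V+S) = 24.2² + 19.6² + 2·[24.2·19.6·0.21] = 969.8 + 199.214 = 1169.01.
Under uncorrelated errors the observed covariances equal the true-score covariances, so only the own-variance terms attenuate.
True-score variance = [24.2²·0.59 + 19.6²·0.85] + 199.214 = 672.064 + 199.214 = 871.278.
Reliability = 871.278 / 1169.01 = 0.7453.

0.7453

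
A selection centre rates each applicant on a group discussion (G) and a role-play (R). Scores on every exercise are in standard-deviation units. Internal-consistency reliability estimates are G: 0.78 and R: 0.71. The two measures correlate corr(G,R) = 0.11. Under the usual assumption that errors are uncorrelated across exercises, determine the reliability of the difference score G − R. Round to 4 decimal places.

Var(G−R) = 1 + 1 − 2·0.11 = 2 − 0.22 = 1.78.
With uncorrelated errors the cross-covariances are all true-score covariance, so they carry over unchanged; only the diagonal terms shrink to ρᵢσᵢ².
True-score variance = [0.78 + 0.71] − 0.22 = 1.49 − 0.22 = 1.27.
Reliability = 1.27 / 1.78 = 0.7135.

0.7135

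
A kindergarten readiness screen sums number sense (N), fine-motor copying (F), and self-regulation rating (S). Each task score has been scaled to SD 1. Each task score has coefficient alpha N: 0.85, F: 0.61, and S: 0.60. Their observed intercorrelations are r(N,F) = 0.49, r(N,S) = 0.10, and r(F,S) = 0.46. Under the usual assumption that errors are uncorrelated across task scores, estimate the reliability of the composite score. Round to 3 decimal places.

Var(N+F+S) = 3 + 2·[0.49 + 0.10 + 0.46] = 3 + 2.1 = 5.1.
Because errors are independent across components, Cov(Tᵢ,Tⱼ) = Cov(Xᵢ,Xⱼ); the off-diagonal part of the true-score variance is the same as above.
True-score variance = [0.85 + 0.61 + 0.60] + 2.1 = 2.06 + 2.1 = 4.16.
Reliability = 4.16 / 5.1 = 0.816.

0.816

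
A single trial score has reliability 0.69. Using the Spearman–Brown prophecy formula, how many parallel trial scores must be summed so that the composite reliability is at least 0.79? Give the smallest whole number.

k ≥ ρ*(1−ρ₁)/(ρ₁(1−ρ*)) = 0.79·0.31 / (0.69·0.21) = 1.690.
Smallest integer k = 2.

2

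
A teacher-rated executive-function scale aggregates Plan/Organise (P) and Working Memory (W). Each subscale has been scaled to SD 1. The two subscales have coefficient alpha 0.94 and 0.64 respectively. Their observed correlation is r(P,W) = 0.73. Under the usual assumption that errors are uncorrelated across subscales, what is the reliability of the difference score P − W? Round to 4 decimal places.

Var(P−W) = 1 + 1 − 2·0.73 = 2 − 1.46 = 0.54.
Because errors are independent across components, Cov(Tᵢ,Tⱼ) = Cov(Xᵢ,Xⱼ); the off-diagonal part of the true-score variance is the same as above.
True-score variance = [0.94 + 0.64] − 1.46 = 1.58 − 1.46 = 0.12.
Reliability = 0.12 / 0.54 = 0.2222.

0.2222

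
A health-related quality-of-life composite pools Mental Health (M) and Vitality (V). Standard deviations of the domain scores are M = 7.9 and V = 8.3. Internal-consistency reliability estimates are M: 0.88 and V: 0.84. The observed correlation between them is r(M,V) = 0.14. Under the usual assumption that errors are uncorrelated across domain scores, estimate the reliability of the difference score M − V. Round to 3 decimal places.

Var(M−V) = 7.9² + 8.3² − 2·7.9·8.3·0.14 = 131.3 − 18.3596 = 112.94.
Under uncorrelated errors the observed covariances equal the true-score covariances, so only the own-variance terms attenuate.
True-score variance = [7.9²·0.88 + 8.3²·0.84] − 18.3596 = 112.788 − 18.3596 = 94.4288.
Reliability = 94.4288 / 112.94 = 0.836.

0.836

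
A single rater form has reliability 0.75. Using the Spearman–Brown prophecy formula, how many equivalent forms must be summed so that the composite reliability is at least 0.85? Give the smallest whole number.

k ≥ ρ*(1−ρ₁)/(ρ₁(1−ρ*)) = 0.85·0.25 / (0.75·0.15) = 1.889.
Smallest integer k = 2.

2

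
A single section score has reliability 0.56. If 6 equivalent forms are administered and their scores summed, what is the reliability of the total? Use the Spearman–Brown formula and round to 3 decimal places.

ρ_k = kρ / (1 + (k−1)ρ) = 6·0.56 / (1 + 5·0.56) = 3.360 / 3.800 = 0.884.

0.884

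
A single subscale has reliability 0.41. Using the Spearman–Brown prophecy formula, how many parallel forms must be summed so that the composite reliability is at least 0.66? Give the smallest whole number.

k ≥ ρ*(1−ρ₁)/(ρ₁(1−ρ*)) = 0.66·0.59 / (0.41·0.34) = 2.793.
Smallest integer k = 3.

3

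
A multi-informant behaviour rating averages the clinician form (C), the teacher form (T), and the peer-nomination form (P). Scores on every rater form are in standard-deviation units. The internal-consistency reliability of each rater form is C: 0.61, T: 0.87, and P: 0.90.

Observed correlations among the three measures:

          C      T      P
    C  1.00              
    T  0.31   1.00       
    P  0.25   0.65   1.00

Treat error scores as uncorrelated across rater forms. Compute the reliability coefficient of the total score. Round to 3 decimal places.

Var(C+T+P) = 3 + 2·[0.31 + 0.25 + 0.65] = 3 + 2.42 = 5.42.
With uncorrelated errors the cross-covariances are all true-score covariance, so they carry over unchanged; only the diagonal terms shrink to ρᵢσᵢ².
True-score variance = [0.61 + 0.87 + 0.90] + 2.42 = 2.38 + 2.42 = 4.8.
Reliability = 4.8 / 5.42 = 0.886.

0.886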